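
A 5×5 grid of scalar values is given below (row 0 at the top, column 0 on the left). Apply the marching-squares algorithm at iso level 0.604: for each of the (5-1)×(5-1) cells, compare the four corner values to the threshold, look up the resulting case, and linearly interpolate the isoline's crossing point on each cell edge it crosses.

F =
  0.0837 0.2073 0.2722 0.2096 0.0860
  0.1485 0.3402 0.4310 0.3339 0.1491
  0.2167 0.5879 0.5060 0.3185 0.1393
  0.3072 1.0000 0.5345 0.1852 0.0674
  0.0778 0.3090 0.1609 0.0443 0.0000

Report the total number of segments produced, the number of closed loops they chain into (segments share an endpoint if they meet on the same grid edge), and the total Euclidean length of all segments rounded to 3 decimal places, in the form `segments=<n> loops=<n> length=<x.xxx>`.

segments=4 loops=1 length=4.237

cell (2,0): code 0100 → (2.039,1.000)–(3.000,0.428)
cell (2,1): code 1000 → (3.000,1.851)–(2.039,1.000)
cell (3,0): code 0010 → (3.000,0.428)–(3.573,1.000)
cell (3,1): code 0001 → (3.573,1.000)–(3.000,1.851)
total: 4 segments, chained into 1 closed loop(s), length Σ = 4.236601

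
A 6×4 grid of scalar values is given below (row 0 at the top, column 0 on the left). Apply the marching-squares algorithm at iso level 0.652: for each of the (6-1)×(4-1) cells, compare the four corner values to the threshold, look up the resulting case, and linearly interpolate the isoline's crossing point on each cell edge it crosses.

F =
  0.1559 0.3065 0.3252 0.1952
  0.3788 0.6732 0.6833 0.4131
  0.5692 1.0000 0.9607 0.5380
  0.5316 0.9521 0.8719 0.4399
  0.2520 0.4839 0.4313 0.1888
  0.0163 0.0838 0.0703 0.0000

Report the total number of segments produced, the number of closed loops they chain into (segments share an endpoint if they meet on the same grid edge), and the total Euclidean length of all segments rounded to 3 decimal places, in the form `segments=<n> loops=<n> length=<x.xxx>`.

segments=10 loops=1 length=8.364

cell (0,0): code 0100 → (0.942,1.000)–(1.000,0.928)
cell (0,1): code 1100 → (0.913,2.000)–(0.942,1.000)
cell (0,2): code 1000 → (1.000,2.116)–(0.913,2.000)
cell (1,0): code 0110 → (1.000,0.928)–(2.000,0.192)
cell (1,2): code 1001 → (2.000,2.730)–(1.000,2.116)
cell (2,0): code 0110 → (2.000,0.192)–(3.000,0.286)
cell (2,2): code 1001 → (3.000,2.509)–(2.000,2.730)
cell (3,0): code 0010 → (3.000,0.286)–(3.641,1.000)
cell (3,1): code 0011 → (3.641,1.000)–(3.499,2.000)
cell (3,2): code 0001 → (3.499,2.000)–(3.000,2.509)
total: 10 segments, chained into 1 closed loop(s), length Σ = 8.363884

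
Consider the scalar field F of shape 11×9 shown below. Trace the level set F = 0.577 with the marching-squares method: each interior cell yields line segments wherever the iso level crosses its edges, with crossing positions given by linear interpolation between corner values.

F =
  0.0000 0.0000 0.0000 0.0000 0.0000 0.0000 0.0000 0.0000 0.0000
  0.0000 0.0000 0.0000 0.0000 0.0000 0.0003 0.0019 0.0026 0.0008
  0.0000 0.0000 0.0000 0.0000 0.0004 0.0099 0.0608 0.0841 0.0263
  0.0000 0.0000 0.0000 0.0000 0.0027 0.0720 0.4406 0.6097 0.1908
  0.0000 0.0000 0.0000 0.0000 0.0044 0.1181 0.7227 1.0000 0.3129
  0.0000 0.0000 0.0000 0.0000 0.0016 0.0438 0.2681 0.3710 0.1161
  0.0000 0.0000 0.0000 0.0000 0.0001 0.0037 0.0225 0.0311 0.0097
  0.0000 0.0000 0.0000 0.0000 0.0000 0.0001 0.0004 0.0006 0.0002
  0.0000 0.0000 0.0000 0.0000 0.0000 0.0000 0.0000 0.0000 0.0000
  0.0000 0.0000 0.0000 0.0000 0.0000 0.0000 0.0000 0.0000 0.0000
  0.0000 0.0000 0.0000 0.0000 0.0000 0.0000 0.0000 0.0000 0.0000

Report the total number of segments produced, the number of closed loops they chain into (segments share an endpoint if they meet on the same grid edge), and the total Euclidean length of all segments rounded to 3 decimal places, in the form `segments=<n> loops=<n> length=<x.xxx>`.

segments=8 loops=1 length=5.322

cell (2,6): code 0100 → (2.938,7.000)–(3.000,6.807)
cell (2,7): code 1000 → (3.000,7.078)–(2.938,7.000)
cell (3,5): code 0100 → (3.484,6.000)–(4.000,5.759)
cell (3,6): code 1110 → (3.000,6.807)–(3.484,6.000)
cell (3,7): code 1001 → (4.000,7.616)–(3.000,7.078)
cell (4,5): code 0010 → (4.000,5.759)–(4.321,6.000)
cell (4,6): code 0011 → (4.321,6.000)–(4.672,7.000)
cell (4,7): code 0001 → (4.672,7.000)–(4.000,7.616)
total: 8 segments, chained into 1 closed loop(s), length Σ = 5.321536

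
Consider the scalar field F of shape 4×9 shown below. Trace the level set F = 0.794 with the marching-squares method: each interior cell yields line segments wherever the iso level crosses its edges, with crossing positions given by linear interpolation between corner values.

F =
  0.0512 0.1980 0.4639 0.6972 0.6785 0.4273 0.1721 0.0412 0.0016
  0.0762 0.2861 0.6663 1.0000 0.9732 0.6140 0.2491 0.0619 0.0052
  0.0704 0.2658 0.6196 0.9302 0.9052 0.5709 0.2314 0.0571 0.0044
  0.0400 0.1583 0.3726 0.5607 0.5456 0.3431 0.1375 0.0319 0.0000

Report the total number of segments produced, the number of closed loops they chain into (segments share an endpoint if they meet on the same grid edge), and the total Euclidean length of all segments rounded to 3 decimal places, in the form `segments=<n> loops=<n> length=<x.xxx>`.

cell (0,2): code 0100 → (0.320,3.000)–(1.000,2.383)
cell (0,3): code 1100 → (0.392,4.000)–(0.320,3.000)
cell (0,4): code 1000 → (1.000,4.499)–(0.392,4.000)
cell (1,2): code 0110 → (1.000,2.383)–(2.000,2.561)
cell (1,4): code 1001 → (2.000,4.333)–(1.000,4.499)
cell (2,2): code 0010 → (2.000,2.561)–(2.369,3.000)
cell (2,3): code 0011 → (2.369,3.000)–(2.309,4.000)
cell (2,4): code 0001 → (2.309,4.000)–(2.000,4.333)
total: 8 segments, chained into 1 closed loop(s), length Σ = 6.766164

segments=8 loops=1 length=6.766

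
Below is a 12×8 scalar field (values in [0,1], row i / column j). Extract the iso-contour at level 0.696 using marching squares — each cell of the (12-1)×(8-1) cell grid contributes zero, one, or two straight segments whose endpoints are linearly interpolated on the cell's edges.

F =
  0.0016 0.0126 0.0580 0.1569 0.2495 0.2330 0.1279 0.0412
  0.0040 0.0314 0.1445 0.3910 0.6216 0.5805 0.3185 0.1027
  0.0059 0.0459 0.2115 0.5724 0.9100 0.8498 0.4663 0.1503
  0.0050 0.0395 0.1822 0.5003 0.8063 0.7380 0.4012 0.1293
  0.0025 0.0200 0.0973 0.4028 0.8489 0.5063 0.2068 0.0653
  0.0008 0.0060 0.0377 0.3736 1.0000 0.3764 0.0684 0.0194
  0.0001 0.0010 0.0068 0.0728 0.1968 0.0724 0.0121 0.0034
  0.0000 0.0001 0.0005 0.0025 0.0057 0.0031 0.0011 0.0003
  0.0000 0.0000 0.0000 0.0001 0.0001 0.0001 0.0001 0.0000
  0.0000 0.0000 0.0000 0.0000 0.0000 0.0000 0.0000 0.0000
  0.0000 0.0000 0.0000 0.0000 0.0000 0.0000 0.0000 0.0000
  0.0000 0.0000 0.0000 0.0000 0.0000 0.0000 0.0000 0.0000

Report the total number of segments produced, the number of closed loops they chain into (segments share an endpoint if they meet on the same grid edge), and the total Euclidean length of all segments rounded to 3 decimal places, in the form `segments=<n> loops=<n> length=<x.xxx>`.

segments=12 loops=1 length=10.215

cell (1,3): code 0100 → (1.258,4.000)–(2.000,3.366)
cell (1,4): code 1100 → (1.429,5.000)–(1.258,4.000)
cell (1,5): code 1000 → (2.000,5.401)–(1.429,5.000)
cell (2,3): code 0110 → (2.000,3.366)–(3.000,3.640)
cell (2,5): code 1001 → (3.000,5.125)–(2.000,5.401)
cell (3,3): code 0110 → (3.000,3.640)–(4.000,3.657)
cell (3,4): code 1011 → (4.000,4.446)–(3.181,5.000)
cell (3,5): code 0001 → (3.181,5.000)–(3.000,5.125)
cell (4,3): code 0110 → (4.000,3.657)–(5.000,3.515)
cell (4,4): code 1001 → (5.000,4.487)–(4.000,4.446)
cell (5,3): code 0010 → (5.000,3.515)–(5.378,4.000)
cell (5,4): code 0001 → (5.378,4.000)–(5.000,4.487)
total: 12 segments, chained into 1 closed loop(s), length Σ = 10.214609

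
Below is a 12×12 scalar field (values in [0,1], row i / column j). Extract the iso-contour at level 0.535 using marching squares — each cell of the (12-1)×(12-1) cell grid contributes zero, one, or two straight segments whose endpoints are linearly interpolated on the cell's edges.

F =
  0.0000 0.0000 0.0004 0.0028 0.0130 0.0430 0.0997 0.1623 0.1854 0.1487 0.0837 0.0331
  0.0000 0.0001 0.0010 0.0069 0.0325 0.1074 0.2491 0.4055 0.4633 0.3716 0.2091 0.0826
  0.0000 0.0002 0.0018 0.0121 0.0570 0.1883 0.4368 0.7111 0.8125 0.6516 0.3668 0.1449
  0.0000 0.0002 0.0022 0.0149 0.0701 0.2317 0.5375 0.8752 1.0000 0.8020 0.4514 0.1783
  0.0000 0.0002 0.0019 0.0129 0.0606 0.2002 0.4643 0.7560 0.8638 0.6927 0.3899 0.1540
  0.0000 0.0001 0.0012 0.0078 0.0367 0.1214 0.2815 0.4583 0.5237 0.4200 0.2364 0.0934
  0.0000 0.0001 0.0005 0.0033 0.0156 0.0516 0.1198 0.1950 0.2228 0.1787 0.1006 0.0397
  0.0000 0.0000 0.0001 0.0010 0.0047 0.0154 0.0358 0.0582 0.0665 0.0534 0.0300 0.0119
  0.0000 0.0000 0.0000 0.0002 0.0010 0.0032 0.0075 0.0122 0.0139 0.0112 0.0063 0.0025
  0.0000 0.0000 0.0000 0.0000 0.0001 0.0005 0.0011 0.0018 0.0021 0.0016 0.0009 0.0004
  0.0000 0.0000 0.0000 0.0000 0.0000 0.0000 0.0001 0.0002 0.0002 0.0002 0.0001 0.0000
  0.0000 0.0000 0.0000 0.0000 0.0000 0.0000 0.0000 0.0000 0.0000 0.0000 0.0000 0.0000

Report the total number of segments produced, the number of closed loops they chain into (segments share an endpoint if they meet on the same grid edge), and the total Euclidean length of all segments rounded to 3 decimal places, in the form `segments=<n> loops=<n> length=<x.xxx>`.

segments=14 loops=1 length=11.661

cell (1,6): code 0100 → (1.424,7.000)–(2.000,6.358)
cell (1,7): code 1100 → (1.205,8.000)–(1.424,7.000)
cell (1,8): code 1100 → (1.584,9.000)–(1.205,8.000)
cell (1,9): code 1000 → (2.000,9.409)–(1.584,9.000)
cell (2,5): code 0100 → (2.975,6.000)–(3.000,5.992)
cell (2,6): code 1110 → (2.000,6.358)–(2.975,6.000)
cell (2,9): code 1001 → (3.000,9.762)–(2.000,9.409)
cell (3,5): code 0010 → (3.000,5.992)–(3.034,6.000)
cell (3,6): code 0111 → (3.034,6.000)–(4.000,6.242)
cell (3,9): code 1001 → (4.000,9.521)–(3.000,9.762)
cell (4,6): code 0010 → (4.000,6.242)–(4.742,7.000)
cell (4,7): code 0011 → (4.742,7.000)–(4.967,8.000)
cell (4,8): code 0011 → (4.967,8.000)–(4.578,9.000)
cell (4,9): code 0001 → (4.578,9.000)–(4.000,9.521)
total: 14 segments, chained into 1 closed loop(s), length Σ = 11.660629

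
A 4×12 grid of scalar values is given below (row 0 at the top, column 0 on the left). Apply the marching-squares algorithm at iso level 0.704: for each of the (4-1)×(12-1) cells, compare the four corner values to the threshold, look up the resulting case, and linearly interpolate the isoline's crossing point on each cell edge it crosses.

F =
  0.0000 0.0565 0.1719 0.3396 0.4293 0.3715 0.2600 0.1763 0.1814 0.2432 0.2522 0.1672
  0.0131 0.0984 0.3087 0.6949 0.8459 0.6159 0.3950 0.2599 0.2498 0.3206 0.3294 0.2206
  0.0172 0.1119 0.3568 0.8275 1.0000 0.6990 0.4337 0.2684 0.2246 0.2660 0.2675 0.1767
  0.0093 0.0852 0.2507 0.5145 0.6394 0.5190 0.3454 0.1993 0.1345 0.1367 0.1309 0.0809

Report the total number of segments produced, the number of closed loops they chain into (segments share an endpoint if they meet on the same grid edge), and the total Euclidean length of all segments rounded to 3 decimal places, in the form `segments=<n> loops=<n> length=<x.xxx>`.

segments=8 loops=1 length=6.670

cell (0,3): code 0100 → (0.659,4.000)–(1.000,3.060)
cell (0,4): code 1000 → (1.000,4.617)–(0.659,4.000)
cell (1,2): code 0100 → (1.069,3.000)–(2.000,2.738)
cell (1,3): code 1110 → (1.000,3.060)–(1.069,3.000)
cell (1,4): code 1001 → (2.000,4.983)–(1.000,4.617)
cell (2,2): code 0010 → (2.000,2.738)–(2.395,3.000)
cell (2,3): code 0011 → (2.395,3.000)–(2.821,4.000)
cell (2,4): code 0001 → (2.821,4.000)–(2.000,4.983)
total: 8 segments, chained into 1 closed loop(s), length Σ = 6.670143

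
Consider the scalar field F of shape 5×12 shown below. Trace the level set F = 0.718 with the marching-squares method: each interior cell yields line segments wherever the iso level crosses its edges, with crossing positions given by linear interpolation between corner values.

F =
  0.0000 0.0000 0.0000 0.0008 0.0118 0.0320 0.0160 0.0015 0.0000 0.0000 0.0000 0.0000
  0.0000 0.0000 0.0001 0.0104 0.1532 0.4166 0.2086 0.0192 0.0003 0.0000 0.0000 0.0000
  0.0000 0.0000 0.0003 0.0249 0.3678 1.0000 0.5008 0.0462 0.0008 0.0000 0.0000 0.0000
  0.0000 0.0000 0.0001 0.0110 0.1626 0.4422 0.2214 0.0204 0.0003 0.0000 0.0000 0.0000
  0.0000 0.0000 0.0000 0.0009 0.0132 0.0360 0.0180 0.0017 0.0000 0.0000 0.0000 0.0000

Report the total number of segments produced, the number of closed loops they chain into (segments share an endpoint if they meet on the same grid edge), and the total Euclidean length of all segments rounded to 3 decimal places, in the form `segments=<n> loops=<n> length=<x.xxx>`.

segments=4 loops=1 length=2.834

cell (1,4): code 0100 → (1.517,5.000)–(2.000,4.554)
cell (1,5): code 1000 → (2.000,5.565)–(1.517,5.000)
cell (2,4): code 0010 → (2.000,4.554)–(2.506,5.000)
cell (2,5): code 0001 → (2.506,5.000)–(2.000,5.565)
total: 4 segments, chained into 1 closed loop(s), length Σ = 2.833524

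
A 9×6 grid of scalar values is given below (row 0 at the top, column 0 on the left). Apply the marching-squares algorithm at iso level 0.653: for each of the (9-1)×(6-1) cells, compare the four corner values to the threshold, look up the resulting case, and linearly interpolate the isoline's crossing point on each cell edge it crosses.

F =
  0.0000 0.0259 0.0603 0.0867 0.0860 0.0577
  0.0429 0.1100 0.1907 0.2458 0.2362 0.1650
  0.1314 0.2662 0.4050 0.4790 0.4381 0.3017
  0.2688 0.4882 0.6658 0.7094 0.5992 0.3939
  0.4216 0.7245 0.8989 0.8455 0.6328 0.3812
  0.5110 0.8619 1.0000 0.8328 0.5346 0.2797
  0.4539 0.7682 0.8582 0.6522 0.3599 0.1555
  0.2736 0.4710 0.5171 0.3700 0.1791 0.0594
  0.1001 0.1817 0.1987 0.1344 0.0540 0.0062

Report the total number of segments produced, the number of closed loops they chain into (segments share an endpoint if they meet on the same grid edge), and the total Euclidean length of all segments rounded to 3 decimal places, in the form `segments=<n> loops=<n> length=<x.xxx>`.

cell (2,1): code 0100 → (2.951,2.000)–(3.000,1.928)
cell (2,2): code 1100 → (2.755,3.000)–(2.951,2.000)
cell (2,3): code 1000 → (3.000,3.512)–(2.755,3.000)
cell (3,0): code 0100 → (3.697,1.000)–(4.000,0.764)
cell (3,1): code 1110 → (3.000,1.928)–(3.697,1.000)
cell (3,3): code 1001 → (4.000,3.905)–(3.000,3.512)
cell (4,0): code 0110 → (4.000,0.764)–(5.000,0.405)
cell (4,3): code 1001 → (5.000,3.603)–(4.000,3.905)
cell (5,0): code 0110 → (5.000,0.405)–(6.000,0.633)
cell (5,2): code 1011 → (6.000,2.996)–(5.996,3.000)
cell (5,3): code 0001 → (5.996,3.000)–(5.000,3.603)
cell (6,0): code 0010 → (6.000,0.633)–(6.388,1.000)
cell (6,1): code 0011 → (6.388,1.000)–(6.602,2.000)
cell (6,2): code 0001 → (6.602,2.000)–(6.000,2.996)
total: 14 segments, chained into 1 closed loop(s), length Σ = 11.315239

segments=14 loops=1 length=11.315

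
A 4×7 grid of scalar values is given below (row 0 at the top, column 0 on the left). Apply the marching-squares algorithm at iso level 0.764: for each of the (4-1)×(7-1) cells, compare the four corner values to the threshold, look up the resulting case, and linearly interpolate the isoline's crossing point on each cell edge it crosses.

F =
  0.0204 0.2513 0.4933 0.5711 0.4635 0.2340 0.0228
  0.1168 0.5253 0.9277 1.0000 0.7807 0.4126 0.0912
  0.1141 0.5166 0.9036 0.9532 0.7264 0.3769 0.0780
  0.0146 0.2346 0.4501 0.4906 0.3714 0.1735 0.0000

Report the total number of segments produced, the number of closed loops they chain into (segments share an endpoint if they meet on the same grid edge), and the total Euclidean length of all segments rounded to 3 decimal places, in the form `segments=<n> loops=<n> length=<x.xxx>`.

segments=10 loops=1 length=7.188

cell (0,1): code 0100 → (0.623,2.000)–(1.000,1.593)
cell (0,2): code 1100 → (0.450,3.000)–(0.623,2.000)
cell (0,3): code 1100 → (0.947,4.000)–(0.450,3.000)
cell (0,4): code 1000 → (1.000,4.045)–(0.947,4.000)
cell (1,1): code 0110 → (1.000,1.593)–(2.000,1.639)
cell (1,3): code 1011 → (2.000,3.834)–(1.308,4.000)
cell (1,4): code 0001 → (1.308,4.000)–(1.000,4.045)
cell (2,1): code 0010 → (2.000,1.639)–(2.308,2.000)
cell (2,2): code 0011 → (2.308,2.000)–(2.409,3.000)
cell (2,3): code 0001 → (2.409,3.000)–(2.000,3.834)
total: 10 segments, chained into 1 closed loop(s), length Σ = 7.188271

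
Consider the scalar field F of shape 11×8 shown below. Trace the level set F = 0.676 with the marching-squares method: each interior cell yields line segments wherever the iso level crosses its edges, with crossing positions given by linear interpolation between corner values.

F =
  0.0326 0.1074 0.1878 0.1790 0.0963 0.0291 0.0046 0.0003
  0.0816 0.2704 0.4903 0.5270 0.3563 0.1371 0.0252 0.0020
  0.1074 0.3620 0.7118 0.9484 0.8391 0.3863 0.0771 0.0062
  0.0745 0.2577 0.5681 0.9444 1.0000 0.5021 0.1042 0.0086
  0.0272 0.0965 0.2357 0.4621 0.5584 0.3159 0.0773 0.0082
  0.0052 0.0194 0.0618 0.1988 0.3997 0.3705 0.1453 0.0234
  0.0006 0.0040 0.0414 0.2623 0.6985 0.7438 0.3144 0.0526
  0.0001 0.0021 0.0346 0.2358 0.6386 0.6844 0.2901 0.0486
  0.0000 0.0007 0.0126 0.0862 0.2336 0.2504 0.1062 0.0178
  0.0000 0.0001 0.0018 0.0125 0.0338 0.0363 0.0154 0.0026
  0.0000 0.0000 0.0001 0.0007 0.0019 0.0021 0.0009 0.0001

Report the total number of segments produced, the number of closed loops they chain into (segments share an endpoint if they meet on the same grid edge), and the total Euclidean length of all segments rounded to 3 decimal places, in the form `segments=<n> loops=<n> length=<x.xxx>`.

segments=18 loops=2 length=11.826

cell (1,1): code 0100 → (1.838,2.000)–(2.000,1.898)
cell (1,2): code 1100 → (1.354,3.000)–(1.838,2.000)
cell (1,3): code 1100 → (1.662,4.000)–(1.354,3.000)
cell (1,4): code 1000 → (2.000,4.360)–(1.662,4.000)
cell (2,1): code 0010 → (2.000,1.898)–(2.249,2.000)
cell (2,2): code 0111 → (2.249,2.000)–(3.000,2.287)
cell (2,4): code 1001 → (3.000,4.651)–(2.000,4.360)
cell (3,2): code 0010 → (3.000,2.287)–(3.557,3.000)
cell (3,3): code 0011 → (3.557,3.000)–(3.734,4.000)
cell (3,4): code 0001 → (3.734,4.000)–(3.000,4.651)
cell (5,3): code 0100 → (5.925,4.000)–(6.000,3.948)
cell (5,4): code 1100 → (5.818,5.000)–(5.925,4.000)
cell (5,5): code 1000 → (6.000,5.158)–(5.818,5.000)
cell (6,3): code 0010 → (6.000,3.948)–(6.376,4.000)
cell (6,4): code 0111 → (6.376,4.000)–(7.000,4.817)
cell (6,5): code 1001 → (7.000,5.021)–(6.000,5.158)
cell (7,4): code 0010 → (7.000,4.817)–(7.019,5.000)
cell (7,5): code 0001 → (7.019,5.000)–(7.000,5.021)
total: 18 segments, chained into 2 closed loop(s), length Σ = 11.825527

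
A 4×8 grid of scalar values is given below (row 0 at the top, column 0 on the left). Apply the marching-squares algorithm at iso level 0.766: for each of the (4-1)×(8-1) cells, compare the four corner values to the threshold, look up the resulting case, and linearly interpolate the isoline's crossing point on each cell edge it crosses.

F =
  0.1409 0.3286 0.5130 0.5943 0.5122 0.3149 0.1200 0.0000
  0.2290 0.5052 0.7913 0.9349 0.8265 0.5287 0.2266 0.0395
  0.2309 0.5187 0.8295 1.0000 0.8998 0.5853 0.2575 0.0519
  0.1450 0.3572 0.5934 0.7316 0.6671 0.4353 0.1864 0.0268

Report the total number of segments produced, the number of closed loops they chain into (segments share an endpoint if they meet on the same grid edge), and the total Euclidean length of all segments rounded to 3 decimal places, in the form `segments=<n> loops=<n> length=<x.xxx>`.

segments=10 loops=1 length=7.826

cell (0,1): code 0100 → (0.909,2.000)–(1.000,1.912)
cell (0,2): code 1100 → (0.504,3.000)–(0.909,2.000)
cell (0,3): code 1100 → (0.808,4.000)–(0.504,3.000)
cell (0,4): code 1000 → (1.000,4.203)–(0.808,4.000)
cell (1,1): code 0110 → (1.000,1.912)–(2.000,1.796)
cell (1,4): code 1001 → (2.000,4.425)–(1.000,4.203)
cell (2,1): code 0010 → (2.000,1.796)–(2.269,2.000)
cell (2,2): code 0011 → (2.269,2.000)–(2.872,3.000)
cell (2,3): code 0011 → (2.872,3.000)–(2.575,4.000)
cell (2,4): code 0001 → (2.575,4.000)–(2.000,4.425)
total: 10 segments, chained into 1 closed loop(s), length Σ = 7.825522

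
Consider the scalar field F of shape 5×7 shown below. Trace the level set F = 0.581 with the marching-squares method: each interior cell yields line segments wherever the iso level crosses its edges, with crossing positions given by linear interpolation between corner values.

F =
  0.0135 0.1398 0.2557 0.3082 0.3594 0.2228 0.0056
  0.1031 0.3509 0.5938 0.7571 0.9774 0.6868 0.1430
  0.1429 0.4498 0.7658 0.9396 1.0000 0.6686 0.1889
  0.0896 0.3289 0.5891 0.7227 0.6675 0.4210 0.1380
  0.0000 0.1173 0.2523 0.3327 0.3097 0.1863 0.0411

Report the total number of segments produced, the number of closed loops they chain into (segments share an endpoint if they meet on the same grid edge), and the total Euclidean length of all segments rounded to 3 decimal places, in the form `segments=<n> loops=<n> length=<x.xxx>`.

cell (0,1): code 0100 → (0.962,2.000)–(1.000,1.947)
cell (0,2): code 1100 → (0.608,3.000)–(0.962,2.000)
cell (0,3): code 1100 → (0.359,4.000)–(0.608,3.000)
cell (0,4): code 1100 → (0.772,5.000)–(0.359,4.000)
cell (0,5): code 1000 → (1.000,5.195)–(0.772,5.000)
cell (1,1): code 0110 → (1.000,1.947)–(2.000,1.415)
cell (1,5): code 1001 → (2.000,5.183)–(1.000,5.195)
cell (2,1): code 0110 → (2.000,1.415)–(3.000,1.969)
cell (2,4): code 1011 → (3.000,4.351)–(2.354,5.000)
cell (2,5): code 0001 → (2.354,5.000)–(2.000,5.183)
cell (3,1): code 0010 → (3.000,1.969)–(3.024,2.000)
cell (3,2): code 0011 → (3.024,2.000)–(3.363,3.000)
cell (3,3): code 0011 → (3.363,3.000)–(3.242,4.000)
cell (3,4): code 0001 → (3.242,4.000)–(3.000,4.351)
total: 14 segments, chained into 1 closed loop(s), length Σ = 10.656986

segments=14 loops=1 length=10.657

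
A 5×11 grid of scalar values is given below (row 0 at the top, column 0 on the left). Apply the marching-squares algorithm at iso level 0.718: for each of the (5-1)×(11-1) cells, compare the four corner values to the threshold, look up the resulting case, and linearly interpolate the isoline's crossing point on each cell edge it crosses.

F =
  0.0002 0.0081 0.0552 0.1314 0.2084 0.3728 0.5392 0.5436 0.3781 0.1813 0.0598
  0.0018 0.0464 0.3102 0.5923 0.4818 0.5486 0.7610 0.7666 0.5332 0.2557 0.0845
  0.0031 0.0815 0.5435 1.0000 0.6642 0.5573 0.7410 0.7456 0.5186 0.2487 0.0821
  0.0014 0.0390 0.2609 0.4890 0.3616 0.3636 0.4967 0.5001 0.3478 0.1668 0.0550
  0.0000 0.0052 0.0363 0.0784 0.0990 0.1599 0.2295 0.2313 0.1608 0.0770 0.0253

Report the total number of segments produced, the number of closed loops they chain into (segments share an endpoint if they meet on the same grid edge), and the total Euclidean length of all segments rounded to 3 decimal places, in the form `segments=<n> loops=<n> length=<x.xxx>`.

cell (0,5): code 0100 → (0.806,6.000)–(1.000,5.798)
cell (0,6): code 1100 → (0.782,7.000)–(0.806,6.000)
cell (0,7): code 1000 → (1.000,7.208)–(0.782,7.000)
cell (1,2): code 0100 → (1.308,3.000)–(2.000,2.382)
cell (1,3): code 1000 → (2.000,3.840)–(1.308,3.000)
cell (1,5): code 0110 → (1.000,5.798)–(2.000,5.875)
cell (1,7): code 1001 → (2.000,7.122)–(1.000,7.208)
cell (2,2): code 0010 → (2.000,2.382)–(2.552,3.000)
cell (2,3): code 0001 → (2.552,3.000)–(2.000,3.840)
cell (2,5): code 0010 → (2.000,5.875)–(2.094,6.000)
cell (2,6): code 0011 → (2.094,6.000)–(2.112,7.000)
cell (2,7): code 0001 → (2.112,7.000)–(2.000,7.122)
total: 12 segments, chained into 2 closed loop(s), length Σ = 8.759728

segments=12 loops=2 length=8.760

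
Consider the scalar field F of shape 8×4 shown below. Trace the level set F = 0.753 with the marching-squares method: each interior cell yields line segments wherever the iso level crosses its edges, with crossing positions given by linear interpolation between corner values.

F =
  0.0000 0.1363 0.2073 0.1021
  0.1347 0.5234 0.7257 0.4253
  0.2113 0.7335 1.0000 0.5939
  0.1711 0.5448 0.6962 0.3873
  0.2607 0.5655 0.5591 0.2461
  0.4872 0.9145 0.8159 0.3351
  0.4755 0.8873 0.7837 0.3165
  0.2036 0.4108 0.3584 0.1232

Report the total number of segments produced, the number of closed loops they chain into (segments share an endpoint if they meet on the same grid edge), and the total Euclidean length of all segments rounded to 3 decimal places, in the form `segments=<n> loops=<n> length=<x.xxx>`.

segments=12 loops=2 length=10.080

cell (1,1): code 0100 → (1.100,2.000)–(2.000,1.073)
cell (1,2): code 1000 → (2.000,2.608)–(1.100,2.000)
cell (2,1): code 0010 → (2.000,1.073)–(2.813,2.000)
cell (2,2): code 0001 → (2.813,2.000)–(2.000,2.608)
cell (4,0): code 0100 → (4.537,1.000)–(5.000,0.622)
cell (4,1): code 1100 → (4.755,2.000)–(4.537,1.000)
cell (4,2): code 1000 → (5.000,2.131)–(4.755,2.000)
cell (5,0): code 0110 → (5.000,0.622)–(6.000,0.674)
cell (5,2): code 1001 → (6.000,2.066)–(5.000,2.131)
cell (6,0): code 0010 → (6.000,0.674)–(6.282,1.000)
cell (6,1): code 0011 → (6.282,1.000)–(6.072,2.000)
cell (6,2): code 0001 → (6.072,2.000)–(6.000,2.066)
total: 12 segments, chained into 2 closed loop(s), length Σ = 10.079612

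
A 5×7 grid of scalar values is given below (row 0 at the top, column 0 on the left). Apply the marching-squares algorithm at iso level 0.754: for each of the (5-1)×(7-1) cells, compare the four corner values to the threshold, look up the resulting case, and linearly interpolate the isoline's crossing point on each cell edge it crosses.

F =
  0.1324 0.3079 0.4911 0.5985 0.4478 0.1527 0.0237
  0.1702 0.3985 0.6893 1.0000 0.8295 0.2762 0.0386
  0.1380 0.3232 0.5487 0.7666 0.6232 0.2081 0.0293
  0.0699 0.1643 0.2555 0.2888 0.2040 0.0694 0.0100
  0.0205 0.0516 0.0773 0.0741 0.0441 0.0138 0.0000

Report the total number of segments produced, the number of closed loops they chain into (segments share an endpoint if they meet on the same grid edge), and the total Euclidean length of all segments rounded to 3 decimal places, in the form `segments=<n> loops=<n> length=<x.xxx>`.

segments=8 loops=1 length=5.221

cell (0,2): code 0100 → (0.387,3.000)–(1.000,2.208)
cell (0,3): code 1100 → (0.802,4.000)–(0.387,3.000)
cell (0,4): code 1000 → (1.000,4.136)–(0.802,4.000)
cell (1,2): code 0110 → (1.000,2.208)–(2.000,2.942)
cell (1,3): code 1011 → (2.000,3.088)–(1.366,4.000)
cell (1,4): code 0001 → (1.366,4.000)–(1.000,4.136)
cell (2,2): code 0010 → (2.000,2.942)–(2.026,3.000)
cell (2,3): code 0001 → (2.026,3.000)–(2.000,3.088)
total: 8 segments, chained into 1 closed loop(s), length Σ = 5.221250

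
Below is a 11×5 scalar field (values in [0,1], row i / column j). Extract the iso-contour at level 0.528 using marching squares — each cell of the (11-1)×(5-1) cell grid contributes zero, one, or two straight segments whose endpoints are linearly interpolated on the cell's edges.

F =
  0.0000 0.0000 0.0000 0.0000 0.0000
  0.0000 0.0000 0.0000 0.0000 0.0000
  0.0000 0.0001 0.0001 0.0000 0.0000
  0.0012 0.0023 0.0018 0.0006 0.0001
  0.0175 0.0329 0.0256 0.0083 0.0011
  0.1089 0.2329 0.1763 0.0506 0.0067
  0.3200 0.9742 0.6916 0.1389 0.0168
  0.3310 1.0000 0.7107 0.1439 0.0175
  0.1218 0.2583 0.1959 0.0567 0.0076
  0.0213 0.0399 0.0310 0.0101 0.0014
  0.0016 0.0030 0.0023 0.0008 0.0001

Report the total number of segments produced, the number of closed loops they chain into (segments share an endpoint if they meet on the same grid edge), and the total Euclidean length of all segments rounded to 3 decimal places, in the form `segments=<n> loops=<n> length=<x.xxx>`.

segments=8 loops=1 length=6.852

cell (5,0): code 0100 → (5.398,1.000)–(6.000,0.318)
cell (5,1): code 1100 → (5.683,2.000)–(5.398,1.000)
cell (5,2): code 1000 → (6.000,2.296)–(5.683,2.000)
cell (6,0): code 0110 → (6.000,0.318)–(7.000,0.294)
cell (6,2): code 1001 → (7.000,2.322)–(6.000,2.296)
cell (7,0): code 0010 → (7.000,0.294)–(7.636,1.000)
cell (7,1): code 0011 → (7.636,1.000)–(7.355,2.000)
cell (7,2): code 0001 → (7.355,2.000)–(7.000,2.322)
total: 8 segments, chained into 1 closed loop(s), length Σ = 6.852442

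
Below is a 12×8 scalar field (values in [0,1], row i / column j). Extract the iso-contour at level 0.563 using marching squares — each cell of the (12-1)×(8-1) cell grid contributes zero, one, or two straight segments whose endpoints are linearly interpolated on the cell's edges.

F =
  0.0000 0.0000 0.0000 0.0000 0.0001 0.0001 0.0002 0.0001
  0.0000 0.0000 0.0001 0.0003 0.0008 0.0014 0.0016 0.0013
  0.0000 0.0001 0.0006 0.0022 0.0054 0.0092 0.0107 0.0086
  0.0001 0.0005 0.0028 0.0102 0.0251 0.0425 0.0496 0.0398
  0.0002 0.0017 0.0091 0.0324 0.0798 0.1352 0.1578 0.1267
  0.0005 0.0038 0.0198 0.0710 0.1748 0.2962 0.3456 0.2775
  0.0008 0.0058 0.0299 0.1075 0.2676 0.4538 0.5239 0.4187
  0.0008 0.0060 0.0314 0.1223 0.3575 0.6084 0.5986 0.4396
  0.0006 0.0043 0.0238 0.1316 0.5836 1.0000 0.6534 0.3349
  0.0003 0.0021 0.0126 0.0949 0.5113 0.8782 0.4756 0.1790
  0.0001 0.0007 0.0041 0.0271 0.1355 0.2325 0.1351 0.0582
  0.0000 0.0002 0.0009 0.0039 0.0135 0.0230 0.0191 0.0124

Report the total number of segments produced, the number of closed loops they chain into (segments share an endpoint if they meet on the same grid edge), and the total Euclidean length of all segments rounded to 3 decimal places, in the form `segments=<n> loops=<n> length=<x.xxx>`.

segments=12 loops=1 length=8.263

cell (6,4): code 0100 → (6.706,5.000)–(7.000,4.819)
cell (6,5): code 1100 → (6.523,6.000)–(6.706,5.000)
cell (6,6): code 1000 → (7.000,6.224)–(6.523,6.000)
cell (7,3): code 0100 → (7.909,4.000)–(8.000,3.954)
cell (7,4): code 1110 → (7.000,4.819)–(7.909,4.000)
cell (7,6): code 1001 → (8.000,6.284)–(7.000,6.224)
cell (8,3): code 0010 → (8.000,3.954)–(8.285,4.000)
cell (8,4): code 0111 → (8.285,4.000)–(9.000,4.141)
cell (8,5): code 1011 → (9.000,5.783)–(8.508,6.000)
cell (8,6): code 0001 → (8.508,6.000)–(8.000,6.284)
cell (9,4): code 0010 → (9.000,4.141)–(9.488,5.000)
cell (9,5): code 0001 → (9.488,5.000)–(9.000,5.783)
total: 12 segments, chained into 1 closed loop(s), length Σ = 8.262985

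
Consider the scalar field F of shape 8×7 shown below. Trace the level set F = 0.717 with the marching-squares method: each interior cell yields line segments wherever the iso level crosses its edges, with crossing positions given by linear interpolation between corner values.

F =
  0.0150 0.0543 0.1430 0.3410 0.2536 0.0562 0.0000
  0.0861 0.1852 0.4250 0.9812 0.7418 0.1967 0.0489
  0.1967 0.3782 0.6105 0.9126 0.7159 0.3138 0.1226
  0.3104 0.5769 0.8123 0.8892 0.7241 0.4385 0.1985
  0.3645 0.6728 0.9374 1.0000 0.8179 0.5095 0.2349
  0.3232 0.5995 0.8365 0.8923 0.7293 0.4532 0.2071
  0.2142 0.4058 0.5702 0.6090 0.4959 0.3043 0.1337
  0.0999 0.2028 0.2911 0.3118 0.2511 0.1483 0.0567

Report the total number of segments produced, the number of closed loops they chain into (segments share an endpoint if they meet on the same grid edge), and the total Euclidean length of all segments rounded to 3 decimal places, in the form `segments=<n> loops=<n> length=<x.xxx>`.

segments=18 loops=1 length=13.166

cell (0,2): code 0100 → (0.587,3.000)–(1.000,2.525)
cell (0,3): code 1100 → (0.949,4.000)–(0.587,3.000)
cell (0,4): code 1000 → (1.000,4.045)–(0.949,4.000)
cell (1,2): code 0110 → (1.000,2.525)–(2.000,2.353)
cell (1,3): code 1011 → (2.000,3.994)–(1.958,4.000)
cell (1,4): code 0001 → (1.958,4.000)–(1.000,4.045)
cell (2,1): code 0100 → (2.528,2.000)–(3.000,1.595)
cell (2,2): code 1110 → (2.000,2.353)–(2.528,2.000)
cell (2,3): code 1101 → (2.134,4.000)–(2.000,3.994)
cell (2,4): code 1000 → (3.000,4.025)–(2.134,4.000)
cell (3,1): code 0110 → (3.000,1.595)–(4.000,1.167)
cell (3,4): code 1001 → (4.000,4.327)–(3.000,4.025)
cell (4,1): code 0110 → (4.000,1.167)–(5.000,1.496)
cell (4,4): code 1001 → (5.000,4.045)–(4.000,4.327)
cell (5,1): code 0010 → (5.000,1.496)–(5.449,2.000)
cell (5,2): code 0011 → (5.449,2.000)–(5.619,3.000)
cell (5,3): code 0011 → (5.619,3.000)–(5.053,4.000)
cell (5,4): code 0001 → (5.053,4.000)–(5.000,4.045)
total: 18 segments, chained into 1 closed loop(s), length Σ = 13.166028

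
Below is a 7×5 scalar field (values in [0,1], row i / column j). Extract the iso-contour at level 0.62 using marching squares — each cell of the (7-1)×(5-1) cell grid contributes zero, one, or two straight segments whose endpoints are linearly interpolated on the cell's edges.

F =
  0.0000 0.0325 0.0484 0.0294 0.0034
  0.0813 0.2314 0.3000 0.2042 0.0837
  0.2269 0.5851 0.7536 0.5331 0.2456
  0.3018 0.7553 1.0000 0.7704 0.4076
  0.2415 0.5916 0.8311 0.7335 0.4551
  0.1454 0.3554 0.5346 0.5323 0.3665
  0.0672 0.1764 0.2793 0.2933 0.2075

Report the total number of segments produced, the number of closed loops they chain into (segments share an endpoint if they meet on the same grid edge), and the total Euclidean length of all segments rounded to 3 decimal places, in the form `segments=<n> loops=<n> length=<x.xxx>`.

cell (1,1): code 0100 → (1.705,2.000)–(2.000,1.207)
cell (1,2): code 1000 → (2.000,2.606)–(1.705,2.000)
cell (2,0): code 0100 → (2.205,1.000)–(3.000,0.702)
cell (2,1): code 1110 → (2.000,1.207)–(2.205,1.000)
cell (2,2): code 1101 → (2.366,3.000)–(2.000,2.606)
cell (2,3): code 1000 → (3.000,3.415)–(2.366,3.000)
cell (3,0): code 0010 → (3.000,0.702)–(3.827,1.000)
cell (3,1): code 0111 → (3.827,1.000)–(4.000,1.119)
cell (3,3): code 1001 → (4.000,3.408)–(3.000,3.415)
cell (4,1): code 0010 → (4.000,1.119)–(4.712,2.000)
cell (4,2): code 0011 → (4.712,2.000)–(4.564,3.000)
cell (4,3): code 0001 → (4.564,3.000)–(4.000,3.408)
total: 12 segments, chained into 1 closed loop(s), length Σ = 8.884177

segments=12 loops=1 length=8.884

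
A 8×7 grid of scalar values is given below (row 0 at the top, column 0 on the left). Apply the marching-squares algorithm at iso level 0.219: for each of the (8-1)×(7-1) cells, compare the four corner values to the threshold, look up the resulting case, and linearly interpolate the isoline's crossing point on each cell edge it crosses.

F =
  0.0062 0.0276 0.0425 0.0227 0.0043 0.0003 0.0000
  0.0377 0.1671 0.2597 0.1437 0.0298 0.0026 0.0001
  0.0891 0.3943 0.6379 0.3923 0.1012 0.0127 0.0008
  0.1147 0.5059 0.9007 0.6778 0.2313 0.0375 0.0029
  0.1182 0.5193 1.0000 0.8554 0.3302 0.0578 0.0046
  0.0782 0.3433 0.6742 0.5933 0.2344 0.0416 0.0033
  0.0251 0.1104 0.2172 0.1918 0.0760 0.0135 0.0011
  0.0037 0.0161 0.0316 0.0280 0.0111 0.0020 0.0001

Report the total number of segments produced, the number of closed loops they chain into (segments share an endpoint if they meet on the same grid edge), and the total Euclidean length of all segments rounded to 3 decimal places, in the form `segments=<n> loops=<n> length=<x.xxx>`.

segments=18 loops=1 length=14.586

cell (0,1): code 0100 → (0.813,2.000)–(1.000,1.560)
cell (0,2): code 1000 → (1.000,2.351)–(0.813,2.000)
cell (1,0): code 0100 → (1.228,1.000)–(2.000,0.426)
cell (1,1): code 1110 → (1.000,1.560)–(1.228,1.000)
cell (1,2): code 1101 → (1.303,3.000)–(1.000,2.351)
cell (1,3): code 1000 → (2.000,3.595)–(1.303,3.000)
cell (2,0): code 0110 → (2.000,0.426)–(3.000,0.267)
cell (2,3): code 1101 → (2.905,4.000)–(2.000,3.595)
cell (2,4): code 1000 → (3.000,4.063)–(2.905,4.000)
cell (3,0): code 0110 → (3.000,0.267)–(4.000,0.251)
cell (3,4): code 1001 → (4.000,4.408)–(3.000,4.063)
cell (4,0): code 0110 → (4.000,0.251)–(5.000,0.531)
cell (4,4): code 1001 → (5.000,4.080)–(4.000,4.408)
cell (5,0): code 0010 → (5.000,0.531)–(5.534,1.000)
cell (5,1): code 0011 → (5.534,1.000)–(5.996,2.000)
cell (5,2): code 0011 → (5.996,2.000)–(5.932,3.000)
cell (5,3): code 0011 → (5.932,3.000)–(5.097,4.000)
cell (5,4): code 0001 → (5.097,4.000)–(5.000,4.080)
total: 18 segments, chained into 1 closed loop(s), length Σ = 14.585541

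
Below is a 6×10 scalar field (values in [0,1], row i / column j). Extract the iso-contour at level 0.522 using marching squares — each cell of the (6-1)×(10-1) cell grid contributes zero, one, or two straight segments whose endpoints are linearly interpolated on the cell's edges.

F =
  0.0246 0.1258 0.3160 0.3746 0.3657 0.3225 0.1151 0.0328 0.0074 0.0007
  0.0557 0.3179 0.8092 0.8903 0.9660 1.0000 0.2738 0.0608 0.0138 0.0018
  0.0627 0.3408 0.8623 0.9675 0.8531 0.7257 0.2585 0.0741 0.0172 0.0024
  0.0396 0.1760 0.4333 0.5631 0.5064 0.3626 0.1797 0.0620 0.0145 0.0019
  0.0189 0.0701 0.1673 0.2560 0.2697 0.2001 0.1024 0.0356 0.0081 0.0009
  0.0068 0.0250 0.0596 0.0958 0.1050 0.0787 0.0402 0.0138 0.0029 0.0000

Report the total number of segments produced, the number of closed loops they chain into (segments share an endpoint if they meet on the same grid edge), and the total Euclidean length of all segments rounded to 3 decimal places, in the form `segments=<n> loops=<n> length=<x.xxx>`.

segments=14 loops=1 length=11.712

cell (0,1): code 0100 → (0.418,2.000)–(1.000,1.415)
cell (0,2): code 1100 → (0.286,3.000)–(0.418,2.000)
cell (0,3): code 1100 → (0.260,4.000)–(0.286,3.000)
cell (0,4): code 1100 → (0.294,5.000)–(0.260,4.000)
cell (0,5): code 1000 → (1.000,5.658)–(0.294,5.000)
cell (1,1): code 0110 → (1.000,1.415)–(2.000,1.347)
cell (1,5): code 1001 → (2.000,5.436)–(1.000,5.658)
cell (2,1): code 0010 → (2.000,1.347)–(2.793,2.000)
cell (2,2): code 0111 → (2.793,2.000)–(3.000,2.683)
cell (2,3): code 1011 → (3.000,3.725)–(2.955,4.000)
cell (2,4): code 0011 → (2.955,4.000)–(2.561,5.000)
cell (2,5): code 0001 → (2.561,5.000)–(2.000,5.436)
cell (3,2): code 0010 → (3.000,2.683)–(3.134,3.000)
cell (3,3): code 0001 → (3.134,3.000)–(3.000,3.725)
total: 14 segments, chained into 1 closed loop(s), length Σ = 11.712381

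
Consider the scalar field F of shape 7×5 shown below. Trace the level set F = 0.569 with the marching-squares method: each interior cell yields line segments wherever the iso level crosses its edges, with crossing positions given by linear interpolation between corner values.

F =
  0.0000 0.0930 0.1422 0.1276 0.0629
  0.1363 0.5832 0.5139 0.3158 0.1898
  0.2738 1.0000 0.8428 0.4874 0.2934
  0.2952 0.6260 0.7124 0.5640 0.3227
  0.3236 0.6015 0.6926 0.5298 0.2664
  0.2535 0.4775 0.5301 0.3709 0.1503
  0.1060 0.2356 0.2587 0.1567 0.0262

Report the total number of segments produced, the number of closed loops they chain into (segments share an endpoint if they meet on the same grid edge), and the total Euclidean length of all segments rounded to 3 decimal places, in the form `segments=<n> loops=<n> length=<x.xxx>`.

segments=12 loops=1 length=9.950

cell (0,0): code 0100 → (0.971,1.000)–(1.000,0.968)
cell (0,1): code 1000 → (1.000,1.205)–(0.971,1.000)
cell (1,0): code 0110 → (1.000,0.968)–(2.000,0.406)
cell (1,1): code 1101 → (1.168,2.000)–(1.000,1.205)
cell (1,2): code 1000 → (2.000,2.770)–(1.168,2.000)
cell (2,0): code 0110 → (2.000,0.406)–(3.000,0.828)
cell (2,2): code 1001 → (3.000,2.966)–(2.000,2.770)
cell (3,0): code 0110 → (3.000,0.828)–(4.000,0.883)
cell (3,2): code 1001 → (4.000,2.759)–(3.000,2.966)
cell (4,0): code 0010 → (4.000,0.883)–(4.262,1.000)
cell (4,1): code 0011 → (4.262,1.000)–(4.761,2.000)
cell (4,2): code 0001 → (4.761,2.000)–(4.000,2.759)
total: 12 segments, chained into 1 closed loop(s), length Σ = 9.949611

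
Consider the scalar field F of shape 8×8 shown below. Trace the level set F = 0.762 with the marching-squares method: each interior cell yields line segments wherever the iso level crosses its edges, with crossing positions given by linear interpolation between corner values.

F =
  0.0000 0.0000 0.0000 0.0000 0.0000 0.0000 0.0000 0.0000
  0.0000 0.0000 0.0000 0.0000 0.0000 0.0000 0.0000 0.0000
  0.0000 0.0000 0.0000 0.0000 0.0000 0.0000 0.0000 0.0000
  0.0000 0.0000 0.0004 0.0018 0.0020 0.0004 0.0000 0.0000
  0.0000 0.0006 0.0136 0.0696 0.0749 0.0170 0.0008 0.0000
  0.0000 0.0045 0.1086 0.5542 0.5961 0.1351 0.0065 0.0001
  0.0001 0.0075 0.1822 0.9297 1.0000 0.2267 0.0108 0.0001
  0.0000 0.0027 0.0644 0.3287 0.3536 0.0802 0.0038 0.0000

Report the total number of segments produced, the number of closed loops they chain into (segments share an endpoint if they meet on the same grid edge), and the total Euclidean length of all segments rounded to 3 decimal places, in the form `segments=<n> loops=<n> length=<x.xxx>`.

segments=6 loops=1 length=4.017

cell (5,2): code 0100 → (5.553,3.000)–(6.000,2.776)
cell (5,3): code 1100 → (5.411,4.000)–(5.553,3.000)
cell (5,4): code 1000 → (6.000,4.308)–(5.411,4.000)
cell (6,2): code 0010 → (6.000,2.776)–(6.279,3.000)
cell (6,3): code 0011 → (6.279,3.000)–(6.368,4.000)
cell (6,4): code 0001 → (6.368,4.000)–(6.000,4.308)
total: 6 segments, chained into 1 closed loop(s), length Σ = 4.016592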